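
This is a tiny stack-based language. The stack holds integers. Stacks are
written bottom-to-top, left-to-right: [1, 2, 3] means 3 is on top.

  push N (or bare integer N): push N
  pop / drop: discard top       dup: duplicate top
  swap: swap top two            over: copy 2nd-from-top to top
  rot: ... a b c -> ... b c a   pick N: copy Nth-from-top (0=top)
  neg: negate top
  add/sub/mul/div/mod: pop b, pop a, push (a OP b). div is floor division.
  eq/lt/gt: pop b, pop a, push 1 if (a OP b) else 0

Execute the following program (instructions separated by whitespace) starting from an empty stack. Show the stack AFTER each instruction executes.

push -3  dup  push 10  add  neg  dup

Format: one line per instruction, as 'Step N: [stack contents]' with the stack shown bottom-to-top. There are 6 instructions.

Step 1: [-3]
Step 2: [-3, -3]
Step 3: [-3, -3, 10]
Step 4: [-3, 7]
Step 5: [-3, -7]
Step 6: [-3, -7, -7]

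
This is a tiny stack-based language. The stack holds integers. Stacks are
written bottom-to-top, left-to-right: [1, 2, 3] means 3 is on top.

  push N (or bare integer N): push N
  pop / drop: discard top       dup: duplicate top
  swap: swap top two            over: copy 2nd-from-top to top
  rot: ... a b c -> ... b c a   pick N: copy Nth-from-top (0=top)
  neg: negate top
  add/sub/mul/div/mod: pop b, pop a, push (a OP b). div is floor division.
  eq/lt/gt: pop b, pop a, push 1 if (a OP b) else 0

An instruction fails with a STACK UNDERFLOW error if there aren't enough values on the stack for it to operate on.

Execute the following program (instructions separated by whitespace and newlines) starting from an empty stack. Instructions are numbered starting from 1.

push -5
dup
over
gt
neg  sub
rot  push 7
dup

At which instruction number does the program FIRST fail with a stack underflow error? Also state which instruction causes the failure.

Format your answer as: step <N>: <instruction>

Step 1 ('push -5'): stack = [-5], depth = 1
Step 2 ('dup'): stack = [-5, -5], depth = 2
Step 3 ('over'): stack = [-5, -5, -5], depth = 3
Step 4 ('gt'): stack = [-5, 0], depth = 2
Step 5 ('neg'): stack = [-5, 0], depth = 2
Step 6 ('sub'): stack = [-5], depth = 1
Step 7 ('rot'): needs 3 value(s) but depth is 1 — STACK UNDERFLOW

Answer: step 7: rot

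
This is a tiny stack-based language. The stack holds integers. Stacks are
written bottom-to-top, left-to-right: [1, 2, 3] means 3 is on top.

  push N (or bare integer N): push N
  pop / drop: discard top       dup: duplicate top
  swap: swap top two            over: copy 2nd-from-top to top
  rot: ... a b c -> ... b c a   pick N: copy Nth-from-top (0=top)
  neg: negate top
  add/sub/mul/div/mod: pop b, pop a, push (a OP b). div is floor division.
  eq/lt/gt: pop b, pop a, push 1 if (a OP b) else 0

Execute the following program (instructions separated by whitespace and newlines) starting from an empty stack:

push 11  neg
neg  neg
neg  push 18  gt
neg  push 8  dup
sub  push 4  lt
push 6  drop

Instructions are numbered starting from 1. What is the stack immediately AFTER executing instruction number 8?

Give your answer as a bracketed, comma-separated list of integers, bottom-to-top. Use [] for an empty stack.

Step 1 ('push 11'): [11]
Step 2 ('neg'): [-11]
Step 3 ('neg'): [11]
Step 4 ('neg'): [-11]
Step 5 ('neg'): [11]
Step 6 ('push 18'): [11, 18]
Step 7 ('gt'): [0]
Step 8 ('neg'): [0]

Answer: [0]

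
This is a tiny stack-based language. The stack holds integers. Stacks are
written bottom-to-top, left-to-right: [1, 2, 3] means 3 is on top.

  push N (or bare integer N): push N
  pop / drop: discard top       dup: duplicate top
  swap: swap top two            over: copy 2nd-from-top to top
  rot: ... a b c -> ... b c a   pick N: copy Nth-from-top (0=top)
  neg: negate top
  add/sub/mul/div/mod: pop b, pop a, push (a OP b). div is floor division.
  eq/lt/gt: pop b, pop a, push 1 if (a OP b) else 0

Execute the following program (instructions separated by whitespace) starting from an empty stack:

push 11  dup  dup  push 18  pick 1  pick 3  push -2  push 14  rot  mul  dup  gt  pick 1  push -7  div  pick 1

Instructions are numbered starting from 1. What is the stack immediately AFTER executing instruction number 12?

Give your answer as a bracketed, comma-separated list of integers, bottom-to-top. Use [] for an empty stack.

Answer: [11, 11, 11, 18, 11, -2, 0]

Derivation:
Step 1 ('push 11'): [11]
Step 2 ('dup'): [11, 11]
Step 3 ('dup'): [11, 11, 11]
Step 4 ('push 18'): [11, 11, 11, 18]
Step 5 ('pick 1'): [11, 11, 11, 18, 11]
Step 6 ('pick 3'): [11, 11, 11, 18, 11, 11]
Step 7 ('push -2'): [11, 11, 11, 18, 11, 11, -2]
Step 8 ('push 14'): [11, 11, 11, 18, 11, 11, -2, 14]
Step 9 ('rot'): [11, 11, 11, 18, 11, -2, 14, 11]
Step 10 ('mul'): [11, 11, 11, 18, 11, -2, 154]
Step 11 ('dup'): [11, 11, 11, 18, 11, -2, 154, 154]
Step 12 ('gt'): [11, 11, 11, 18, 11, -2, 0]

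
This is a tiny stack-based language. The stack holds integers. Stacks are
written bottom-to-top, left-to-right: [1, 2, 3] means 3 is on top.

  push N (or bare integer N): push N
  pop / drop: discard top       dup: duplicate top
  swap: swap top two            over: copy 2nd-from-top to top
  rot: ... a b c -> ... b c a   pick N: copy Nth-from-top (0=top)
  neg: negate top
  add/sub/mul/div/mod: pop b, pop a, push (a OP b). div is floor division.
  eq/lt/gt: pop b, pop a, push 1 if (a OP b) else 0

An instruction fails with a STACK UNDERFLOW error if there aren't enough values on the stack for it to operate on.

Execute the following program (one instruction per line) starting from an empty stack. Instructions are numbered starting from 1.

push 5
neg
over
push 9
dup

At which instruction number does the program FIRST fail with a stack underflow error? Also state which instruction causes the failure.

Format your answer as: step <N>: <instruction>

Answer: step 3: over

Derivation:
Step 1 ('push 5'): stack = [5], depth = 1
Step 2 ('neg'): stack = [-5], depth = 1
Step 3 ('over'): needs 2 value(s) but depth is 1 — STACK UNDERFLOW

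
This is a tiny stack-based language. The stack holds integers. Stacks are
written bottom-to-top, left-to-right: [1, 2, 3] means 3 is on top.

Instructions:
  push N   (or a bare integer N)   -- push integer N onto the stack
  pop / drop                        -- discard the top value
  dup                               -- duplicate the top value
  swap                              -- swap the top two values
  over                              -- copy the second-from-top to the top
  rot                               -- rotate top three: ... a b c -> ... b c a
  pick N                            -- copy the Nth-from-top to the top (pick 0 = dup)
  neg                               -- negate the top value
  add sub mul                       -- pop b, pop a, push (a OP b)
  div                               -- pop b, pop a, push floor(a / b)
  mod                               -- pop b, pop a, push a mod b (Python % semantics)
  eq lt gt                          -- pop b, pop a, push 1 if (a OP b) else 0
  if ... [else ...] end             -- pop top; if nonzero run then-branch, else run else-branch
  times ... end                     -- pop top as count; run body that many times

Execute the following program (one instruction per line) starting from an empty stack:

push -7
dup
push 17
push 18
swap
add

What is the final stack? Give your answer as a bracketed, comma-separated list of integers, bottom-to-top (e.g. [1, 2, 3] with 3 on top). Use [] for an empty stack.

After 'push -7': [-7]
After 'dup': [-7, -7]
After 'push 17': [-7, -7, 17]
After 'push 18': [-7, -7, 17, 18]
After 'swap': [-7, -7, 18, 17]
After 'add': [-7, -7, 35]

Answer: [-7, -7, 35]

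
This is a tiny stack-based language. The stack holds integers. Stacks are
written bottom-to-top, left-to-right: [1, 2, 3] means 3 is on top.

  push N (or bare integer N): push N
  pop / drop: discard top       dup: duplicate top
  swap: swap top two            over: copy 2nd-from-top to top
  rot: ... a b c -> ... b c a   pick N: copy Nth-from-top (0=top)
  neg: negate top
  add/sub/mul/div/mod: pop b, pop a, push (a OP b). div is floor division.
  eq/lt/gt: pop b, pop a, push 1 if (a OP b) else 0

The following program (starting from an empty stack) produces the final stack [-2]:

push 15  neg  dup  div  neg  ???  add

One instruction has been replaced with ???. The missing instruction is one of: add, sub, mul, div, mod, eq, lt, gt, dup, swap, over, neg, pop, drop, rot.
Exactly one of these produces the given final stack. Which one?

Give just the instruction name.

Stack before ???: [-1]
Stack after ???:  [-1, -1]
The instruction that transforms [-1] -> [-1, -1] is: dup

Answer: dup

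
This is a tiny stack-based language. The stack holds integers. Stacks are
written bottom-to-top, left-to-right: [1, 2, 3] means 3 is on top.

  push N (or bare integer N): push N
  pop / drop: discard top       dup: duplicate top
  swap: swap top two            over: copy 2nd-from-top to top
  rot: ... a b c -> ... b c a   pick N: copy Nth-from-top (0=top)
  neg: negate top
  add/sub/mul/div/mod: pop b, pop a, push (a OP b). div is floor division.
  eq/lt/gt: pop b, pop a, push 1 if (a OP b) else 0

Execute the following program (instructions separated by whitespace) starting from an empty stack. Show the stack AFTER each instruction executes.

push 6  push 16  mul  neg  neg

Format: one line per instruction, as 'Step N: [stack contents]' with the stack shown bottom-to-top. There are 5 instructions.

Step 1: [6]
Step 2: [6, 16]
Step 3: [96]
Step 4: [-96]
Step 5: [96]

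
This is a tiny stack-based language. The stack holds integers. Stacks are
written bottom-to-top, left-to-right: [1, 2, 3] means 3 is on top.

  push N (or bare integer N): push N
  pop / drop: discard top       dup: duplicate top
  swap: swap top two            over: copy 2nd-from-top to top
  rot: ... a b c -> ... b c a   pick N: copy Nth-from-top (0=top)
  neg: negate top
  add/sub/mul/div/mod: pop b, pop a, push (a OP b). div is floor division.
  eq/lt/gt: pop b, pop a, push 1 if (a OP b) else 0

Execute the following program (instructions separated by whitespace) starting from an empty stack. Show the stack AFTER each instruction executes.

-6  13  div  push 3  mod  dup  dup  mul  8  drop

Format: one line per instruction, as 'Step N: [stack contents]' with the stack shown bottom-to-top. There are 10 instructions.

Step 1: [-6]
Step 2: [-6, 13]
Step 3: [-1]
Step 4: [-1, 3]
Step 5: [2]
Step 6: [2, 2]
Step 7: [2, 2, 2]
Step 8: [2, 4]
Step 9: [2, 4, 8]
Step 10: [2, 4]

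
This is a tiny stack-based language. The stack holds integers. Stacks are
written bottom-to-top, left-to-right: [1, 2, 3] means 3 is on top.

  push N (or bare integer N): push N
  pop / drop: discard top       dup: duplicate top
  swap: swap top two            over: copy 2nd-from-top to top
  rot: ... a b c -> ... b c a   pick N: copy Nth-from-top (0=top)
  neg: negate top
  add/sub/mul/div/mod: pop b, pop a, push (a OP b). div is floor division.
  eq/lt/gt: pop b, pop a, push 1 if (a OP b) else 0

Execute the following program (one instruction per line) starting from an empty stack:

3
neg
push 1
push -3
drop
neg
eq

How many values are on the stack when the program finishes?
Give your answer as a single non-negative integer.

Answer: 1

Derivation:
After 'push 3': stack = [3] (depth 1)
After 'neg': stack = [-3] (depth 1)
After 'push 1': stack = [-3, 1] (depth 2)
After 'push -3': stack = [-3, 1, -3] (depth 3)
After 'drop': stack = [-3, 1] (depth 2)
After 'neg': stack = [-3, -1] (depth 2)
After 'eq': stack = [0] (depth 1)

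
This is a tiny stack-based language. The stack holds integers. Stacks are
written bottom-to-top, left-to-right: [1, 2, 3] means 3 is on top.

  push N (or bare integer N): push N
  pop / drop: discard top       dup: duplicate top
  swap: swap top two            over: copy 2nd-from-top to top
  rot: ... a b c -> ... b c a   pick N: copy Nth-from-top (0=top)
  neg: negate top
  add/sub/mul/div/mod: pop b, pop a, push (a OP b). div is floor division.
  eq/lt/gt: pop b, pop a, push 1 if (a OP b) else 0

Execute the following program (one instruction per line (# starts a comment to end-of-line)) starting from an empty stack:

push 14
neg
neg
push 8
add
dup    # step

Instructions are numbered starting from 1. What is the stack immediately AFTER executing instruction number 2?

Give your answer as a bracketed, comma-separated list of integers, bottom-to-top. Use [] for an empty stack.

Answer: [-14]

Derivation:
Step 1 ('push 14'): [14]
Step 2 ('neg'): [-14]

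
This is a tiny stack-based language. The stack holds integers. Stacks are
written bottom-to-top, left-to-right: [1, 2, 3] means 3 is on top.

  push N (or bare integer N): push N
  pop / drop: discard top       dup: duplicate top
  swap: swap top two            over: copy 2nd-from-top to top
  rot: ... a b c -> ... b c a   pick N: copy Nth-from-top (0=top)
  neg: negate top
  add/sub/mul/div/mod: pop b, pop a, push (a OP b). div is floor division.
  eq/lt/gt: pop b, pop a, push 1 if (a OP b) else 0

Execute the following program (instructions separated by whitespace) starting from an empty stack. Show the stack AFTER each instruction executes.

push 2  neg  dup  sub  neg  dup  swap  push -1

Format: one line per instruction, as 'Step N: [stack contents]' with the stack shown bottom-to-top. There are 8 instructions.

Step 1: [2]
Step 2: [-2]
Step 3: [-2, -2]
Step 4: [0]
Step 5: [0]
Step 6: [0, 0]
Step 7: [0, 0]
Step 8: [0, 0, -1]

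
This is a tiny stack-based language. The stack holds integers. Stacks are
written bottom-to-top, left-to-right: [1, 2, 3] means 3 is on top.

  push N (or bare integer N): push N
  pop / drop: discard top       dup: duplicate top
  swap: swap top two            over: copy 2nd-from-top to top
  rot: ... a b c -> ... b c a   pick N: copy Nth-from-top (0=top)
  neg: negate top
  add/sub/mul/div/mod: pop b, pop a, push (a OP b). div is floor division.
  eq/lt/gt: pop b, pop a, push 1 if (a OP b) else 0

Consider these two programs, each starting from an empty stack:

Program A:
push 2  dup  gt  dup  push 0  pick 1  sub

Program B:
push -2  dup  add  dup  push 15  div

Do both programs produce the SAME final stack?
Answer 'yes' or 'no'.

Program A trace:
  After 'push 2': [2]
  After 'dup': [2, 2]
  After 'gt': [0]
  After 'dup': [0, 0]
  After 'push 0': [0, 0, 0]
  After 'pick 1': [0, 0, 0, 0]
  After 'sub': [0, 0, 0]
Program A final stack: [0, 0, 0]

Program B trace:
  After 'push -2': [-2]
  After 'dup': [-2, -2]
  After 'add': [-4]
  After 'dup': [-4, -4]
  After 'push 15': [-4, -4, 15]
  After 'div': [-4, -1]
Program B final stack: [-4, -1]
Same: no

Answer: no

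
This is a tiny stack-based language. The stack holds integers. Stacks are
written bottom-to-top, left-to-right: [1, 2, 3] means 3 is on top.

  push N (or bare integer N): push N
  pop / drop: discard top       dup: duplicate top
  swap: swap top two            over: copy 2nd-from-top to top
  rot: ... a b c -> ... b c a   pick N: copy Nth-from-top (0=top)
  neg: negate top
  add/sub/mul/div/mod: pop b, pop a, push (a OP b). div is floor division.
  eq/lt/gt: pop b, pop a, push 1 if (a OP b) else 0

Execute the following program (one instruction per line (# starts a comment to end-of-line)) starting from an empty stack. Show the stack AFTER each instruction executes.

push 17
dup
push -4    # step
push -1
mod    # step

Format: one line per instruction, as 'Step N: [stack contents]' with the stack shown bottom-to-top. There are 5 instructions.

Step 1: [17]
Step 2: [17, 17]
Step 3: [17, 17, -4]
Step 4: [17, 17, -4, -1]
Step 5: [17, 17, 0]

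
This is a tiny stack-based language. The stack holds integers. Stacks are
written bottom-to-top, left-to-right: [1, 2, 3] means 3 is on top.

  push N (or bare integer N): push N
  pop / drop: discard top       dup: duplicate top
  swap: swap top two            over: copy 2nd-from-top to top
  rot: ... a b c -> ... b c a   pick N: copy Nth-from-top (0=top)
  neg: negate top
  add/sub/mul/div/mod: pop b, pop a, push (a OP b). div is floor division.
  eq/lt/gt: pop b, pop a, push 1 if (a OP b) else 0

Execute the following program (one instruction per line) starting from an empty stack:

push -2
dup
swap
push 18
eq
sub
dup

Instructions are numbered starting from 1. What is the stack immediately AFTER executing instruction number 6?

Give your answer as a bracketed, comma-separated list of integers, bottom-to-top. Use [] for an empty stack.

Step 1 ('push -2'): [-2]
Step 2 ('dup'): [-2, -2]
Step 3 ('swap'): [-2, -2]
Step 4 ('push 18'): [-2, -2, 18]
Step 5 ('eq'): [-2, 0]
Step 6 ('sub'): [-2]

Answer: [-2]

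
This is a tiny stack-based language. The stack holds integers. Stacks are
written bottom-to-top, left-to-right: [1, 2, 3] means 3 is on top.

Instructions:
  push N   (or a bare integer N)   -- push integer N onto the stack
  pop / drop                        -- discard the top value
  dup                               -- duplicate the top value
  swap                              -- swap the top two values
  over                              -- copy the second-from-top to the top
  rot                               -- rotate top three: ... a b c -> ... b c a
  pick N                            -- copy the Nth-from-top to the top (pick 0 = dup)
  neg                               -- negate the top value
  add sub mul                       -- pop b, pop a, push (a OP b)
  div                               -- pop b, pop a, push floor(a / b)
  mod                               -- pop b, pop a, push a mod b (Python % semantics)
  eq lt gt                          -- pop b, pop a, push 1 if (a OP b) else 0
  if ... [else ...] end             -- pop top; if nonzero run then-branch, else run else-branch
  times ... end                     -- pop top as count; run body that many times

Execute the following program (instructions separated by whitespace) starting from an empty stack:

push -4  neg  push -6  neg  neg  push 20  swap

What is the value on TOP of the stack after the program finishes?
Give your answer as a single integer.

Answer: -6

Derivation:
After 'push -4': [-4]
After 'neg': [4]
After 'push -6': [4, -6]
After 'neg': [4, 6]
After 'neg': [4, -6]
After 'push 20': [4, -6, 20]
After 'swap': [4, 20, -6]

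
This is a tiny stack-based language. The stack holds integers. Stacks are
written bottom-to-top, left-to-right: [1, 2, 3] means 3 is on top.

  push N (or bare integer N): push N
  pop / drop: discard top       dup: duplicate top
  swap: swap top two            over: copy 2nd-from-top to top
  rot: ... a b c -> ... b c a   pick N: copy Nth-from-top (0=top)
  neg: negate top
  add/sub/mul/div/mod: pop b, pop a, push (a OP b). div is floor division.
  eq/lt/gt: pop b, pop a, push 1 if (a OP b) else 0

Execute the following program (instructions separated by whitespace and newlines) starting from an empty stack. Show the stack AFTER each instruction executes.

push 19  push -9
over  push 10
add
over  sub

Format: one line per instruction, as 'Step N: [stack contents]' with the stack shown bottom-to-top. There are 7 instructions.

Step 1: [19]
Step 2: [19, -9]
Step 3: [19, -9, 19]
Step 4: [19, -9, 19, 10]
Step 5: [19, -9, 29]
Step 6: [19, -9, 29, -9]
Step 7: [19, -9, 38]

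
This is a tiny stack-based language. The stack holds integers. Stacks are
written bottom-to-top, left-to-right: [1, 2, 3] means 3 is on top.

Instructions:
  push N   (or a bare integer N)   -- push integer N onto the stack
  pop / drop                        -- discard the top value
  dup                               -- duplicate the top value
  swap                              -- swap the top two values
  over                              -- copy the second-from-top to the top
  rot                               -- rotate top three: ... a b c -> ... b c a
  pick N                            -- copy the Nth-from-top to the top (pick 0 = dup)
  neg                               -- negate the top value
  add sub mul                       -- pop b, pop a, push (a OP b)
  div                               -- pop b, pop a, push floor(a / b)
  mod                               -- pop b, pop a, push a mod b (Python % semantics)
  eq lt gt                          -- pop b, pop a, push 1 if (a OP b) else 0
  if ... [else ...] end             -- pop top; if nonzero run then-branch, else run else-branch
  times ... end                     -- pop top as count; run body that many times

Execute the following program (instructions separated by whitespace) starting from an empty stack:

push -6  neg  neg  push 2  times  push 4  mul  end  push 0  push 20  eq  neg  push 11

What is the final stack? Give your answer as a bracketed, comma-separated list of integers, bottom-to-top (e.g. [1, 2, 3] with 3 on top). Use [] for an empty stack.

After 'push -6': [-6]
After 'neg': [6]
After 'neg': [-6]
After 'push 2': [-6, 2]
After 'times': [-6]
After 'push 4': [-6, 4]
After 'mul': [-24]
After 'push 4': [-24, 4]
After 'mul': [-96]
After 'push 0': [-96, 0]
After 'push 20': [-96, 0, 20]
After 'eq': [-96, 0]
After 'neg': [-96, 0]
After 'push 11': [-96, 0, 11]

Answer: [-96, 0, 11]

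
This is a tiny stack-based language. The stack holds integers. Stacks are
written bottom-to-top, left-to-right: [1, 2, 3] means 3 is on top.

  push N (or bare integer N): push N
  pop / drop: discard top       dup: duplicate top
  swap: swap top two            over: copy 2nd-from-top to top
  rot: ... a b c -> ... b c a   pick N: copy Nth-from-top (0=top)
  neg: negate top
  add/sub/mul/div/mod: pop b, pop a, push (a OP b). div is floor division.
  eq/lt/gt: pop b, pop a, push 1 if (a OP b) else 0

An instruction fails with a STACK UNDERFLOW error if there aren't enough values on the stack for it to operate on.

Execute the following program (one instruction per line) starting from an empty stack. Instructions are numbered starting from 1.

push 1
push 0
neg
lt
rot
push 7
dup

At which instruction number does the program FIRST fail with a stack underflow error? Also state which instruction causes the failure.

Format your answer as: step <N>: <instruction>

Step 1 ('push 1'): stack = [1], depth = 1
Step 2 ('push 0'): stack = [1, 0], depth = 2
Step 3 ('neg'): stack = [1, 0], depth = 2
Step 4 ('lt'): stack = [0], depth = 1
Step 5 ('rot'): needs 3 value(s) but depth is 1 — STACK UNDERFLOW

Answer: step 5: rot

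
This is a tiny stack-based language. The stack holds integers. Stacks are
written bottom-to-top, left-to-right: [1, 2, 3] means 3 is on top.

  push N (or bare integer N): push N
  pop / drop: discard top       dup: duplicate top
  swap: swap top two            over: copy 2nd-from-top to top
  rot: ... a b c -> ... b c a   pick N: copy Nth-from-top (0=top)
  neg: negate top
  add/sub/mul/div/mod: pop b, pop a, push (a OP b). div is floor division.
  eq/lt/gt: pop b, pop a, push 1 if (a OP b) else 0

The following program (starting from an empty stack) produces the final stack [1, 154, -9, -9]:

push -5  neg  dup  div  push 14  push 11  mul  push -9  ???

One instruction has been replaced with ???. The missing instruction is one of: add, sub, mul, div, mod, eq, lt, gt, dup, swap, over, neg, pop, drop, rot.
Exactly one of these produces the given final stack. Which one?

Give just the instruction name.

Stack before ???: [1, 154, -9]
Stack after ???:  [1, 154, -9, -9]
The instruction that transforms [1, 154, -9] -> [1, 154, -9, -9] is: dup

Answer: dup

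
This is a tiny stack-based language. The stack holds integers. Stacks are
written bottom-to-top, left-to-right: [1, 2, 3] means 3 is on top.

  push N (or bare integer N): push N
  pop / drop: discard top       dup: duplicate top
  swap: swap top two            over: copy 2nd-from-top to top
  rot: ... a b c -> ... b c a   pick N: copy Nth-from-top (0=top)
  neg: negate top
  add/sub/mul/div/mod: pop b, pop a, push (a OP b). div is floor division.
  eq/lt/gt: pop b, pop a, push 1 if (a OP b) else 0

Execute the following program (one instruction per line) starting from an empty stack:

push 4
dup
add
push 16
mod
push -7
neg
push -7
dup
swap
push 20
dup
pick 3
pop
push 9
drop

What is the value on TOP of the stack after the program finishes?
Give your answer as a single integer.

Answer: 20

Derivation:
After 'push 4': [4]
After 'dup': [4, 4]
After 'add': [8]
After 'push 16': [8, 16]
After 'mod': [8]
After 'push -7': [8, -7]
After 'neg': [8, 7]
After 'push -7': [8, 7, -7]
After 'dup': [8, 7, -7, -7]
After 'swap': [8, 7, -7, -7]
After 'push 20': [8, 7, -7, -7, 20]
After 'dup': [8, 7, -7, -7, 20, 20]
After 'pick 3': [8, 7, -7, -7, 20, 20, -7]
After 'pop': [8, 7, -7, -7, 20, 20]
After 'push 9': [8, 7, -7, -7, 20, 20, 9]
After 'drop': [8, 7, -7, -7, 20, 20]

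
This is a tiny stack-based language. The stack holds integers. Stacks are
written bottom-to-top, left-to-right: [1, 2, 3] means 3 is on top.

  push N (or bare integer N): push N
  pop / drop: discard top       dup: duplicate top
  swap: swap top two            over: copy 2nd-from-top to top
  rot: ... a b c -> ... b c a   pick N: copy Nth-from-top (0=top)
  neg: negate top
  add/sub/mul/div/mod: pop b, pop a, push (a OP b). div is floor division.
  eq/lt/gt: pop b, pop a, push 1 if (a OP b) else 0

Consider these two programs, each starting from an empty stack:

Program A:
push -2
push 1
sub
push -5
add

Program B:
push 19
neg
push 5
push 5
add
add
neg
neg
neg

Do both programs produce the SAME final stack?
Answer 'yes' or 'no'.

Answer: no

Derivation:
Program A trace:
  After 'push -2': [-2]
  After 'push 1': [-2, 1]
  After 'sub': [-3]
  After 'push -5': [-3, -5]
  After 'add': [-8]
Program A final stack: [-8]

Program B trace:
  After 'push 19': [19]
  After 'neg': [-19]
  After 'push 5': [-19, 5]
  After 'push 5': [-19, 5, 5]
  After 'add': [-19, 10]
  After 'add': [-9]
  After 'neg': [9]
  After 'neg': [-9]
  After 'neg': [9]
Program B final stack: [9]
Same: no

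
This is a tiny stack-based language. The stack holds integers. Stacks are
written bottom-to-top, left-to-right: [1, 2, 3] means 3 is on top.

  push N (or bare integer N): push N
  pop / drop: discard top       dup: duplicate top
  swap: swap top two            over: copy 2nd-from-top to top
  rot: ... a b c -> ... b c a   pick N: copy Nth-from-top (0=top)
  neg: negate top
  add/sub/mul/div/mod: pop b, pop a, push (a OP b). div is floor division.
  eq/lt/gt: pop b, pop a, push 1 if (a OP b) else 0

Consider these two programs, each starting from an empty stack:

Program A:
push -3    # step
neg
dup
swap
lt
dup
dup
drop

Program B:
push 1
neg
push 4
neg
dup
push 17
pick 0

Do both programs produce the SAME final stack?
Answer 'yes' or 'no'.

Answer: no

Derivation:
Program A trace:
  After 'push -3': [-3]
  After 'neg': [3]
  After 'dup': [3, 3]
  After 'swap': [3, 3]
  After 'lt': [0]
  After 'dup': [0, 0]
  After 'dup': [0, 0, 0]
  After 'drop': [0, 0]
Program A final stack: [0, 0]

Program B trace:
  After 'push 1': [1]
  After 'neg': [-1]
  After 'push 4': [-1, 4]
  After 'neg': [-1, -4]
  After 'dup': [-1, -4, -4]
  After 'push 17': [-1, -4, -4, 17]
  After 'pick 0': [-1, -4, -4, 17, 17]
Program B final stack: [-1, -4, -4, 17, 17]
Same: no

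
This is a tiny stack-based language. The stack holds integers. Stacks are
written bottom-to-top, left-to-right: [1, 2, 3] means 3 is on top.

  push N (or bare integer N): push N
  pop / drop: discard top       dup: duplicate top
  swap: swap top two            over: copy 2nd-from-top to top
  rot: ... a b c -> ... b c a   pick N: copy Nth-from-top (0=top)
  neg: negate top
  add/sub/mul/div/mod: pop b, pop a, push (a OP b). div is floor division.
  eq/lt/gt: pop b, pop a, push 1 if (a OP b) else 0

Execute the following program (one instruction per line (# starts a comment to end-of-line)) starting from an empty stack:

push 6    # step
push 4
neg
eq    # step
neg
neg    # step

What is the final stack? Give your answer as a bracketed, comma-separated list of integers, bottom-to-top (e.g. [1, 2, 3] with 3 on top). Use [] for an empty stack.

After 'push 6': [6]
After 'push 4': [6, 4]
After 'neg': [6, -4]
After 'eq': [0]
After 'neg': [0]
After 'neg': [0]

Answer: [0]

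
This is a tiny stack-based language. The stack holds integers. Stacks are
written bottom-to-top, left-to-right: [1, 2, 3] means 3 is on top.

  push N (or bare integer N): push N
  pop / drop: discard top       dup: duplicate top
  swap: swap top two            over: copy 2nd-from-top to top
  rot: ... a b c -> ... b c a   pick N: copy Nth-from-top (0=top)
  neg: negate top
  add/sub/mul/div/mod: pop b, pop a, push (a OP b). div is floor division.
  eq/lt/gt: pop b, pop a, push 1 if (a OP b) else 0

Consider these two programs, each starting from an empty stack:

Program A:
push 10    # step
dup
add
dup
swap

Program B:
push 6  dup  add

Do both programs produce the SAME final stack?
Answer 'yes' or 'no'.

Program A trace:
  After 'push 10': [10]
  After 'dup': [10, 10]
  After 'add': [20]
  After 'dup': [20, 20]
  After 'swap': [20, 20]
Program A final stack: [20, 20]

Program B trace:
  After 'push 6': [6]
  After 'dup': [6, 6]
  After 'add': [12]
Program B final stack: [12]
Same: no

Answer: no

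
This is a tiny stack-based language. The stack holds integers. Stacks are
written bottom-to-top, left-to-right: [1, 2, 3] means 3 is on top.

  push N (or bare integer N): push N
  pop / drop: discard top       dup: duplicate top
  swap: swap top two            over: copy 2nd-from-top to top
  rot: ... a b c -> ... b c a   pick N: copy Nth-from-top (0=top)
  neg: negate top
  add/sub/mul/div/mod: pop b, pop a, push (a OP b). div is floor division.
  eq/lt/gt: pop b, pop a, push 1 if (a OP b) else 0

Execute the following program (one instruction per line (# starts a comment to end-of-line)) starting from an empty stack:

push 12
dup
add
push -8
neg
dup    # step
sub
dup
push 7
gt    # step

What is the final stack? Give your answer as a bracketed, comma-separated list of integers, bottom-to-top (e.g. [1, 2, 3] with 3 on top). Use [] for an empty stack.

Answer: [24, 0, 0]

Derivation:
After 'push 12': [12]
After 'dup': [12, 12]
After 'add': [24]
After 'push -8': [24, -8]
After 'neg': [24, 8]
After 'dup': [24, 8, 8]
After 'sub': [24, 0]
After 'dup': [24, 0, 0]
After 'push 7': [24, 0, 0, 7]
After 'gt': [24, 0, 0]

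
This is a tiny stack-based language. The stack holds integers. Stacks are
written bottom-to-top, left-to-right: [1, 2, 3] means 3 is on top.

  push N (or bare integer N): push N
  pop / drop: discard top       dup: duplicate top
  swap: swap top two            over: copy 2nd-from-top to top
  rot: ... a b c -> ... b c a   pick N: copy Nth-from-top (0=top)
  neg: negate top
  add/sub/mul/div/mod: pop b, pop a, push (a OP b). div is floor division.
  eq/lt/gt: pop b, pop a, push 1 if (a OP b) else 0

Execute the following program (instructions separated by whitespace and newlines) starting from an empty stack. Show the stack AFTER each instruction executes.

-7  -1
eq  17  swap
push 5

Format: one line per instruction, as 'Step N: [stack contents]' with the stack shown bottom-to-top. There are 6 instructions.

Step 1: [-7]
Step 2: [-7, -1]
Step 3: [0]
Step 4: [0, 17]
Step 5: [17, 0]
Step 6: [17, 0, 5]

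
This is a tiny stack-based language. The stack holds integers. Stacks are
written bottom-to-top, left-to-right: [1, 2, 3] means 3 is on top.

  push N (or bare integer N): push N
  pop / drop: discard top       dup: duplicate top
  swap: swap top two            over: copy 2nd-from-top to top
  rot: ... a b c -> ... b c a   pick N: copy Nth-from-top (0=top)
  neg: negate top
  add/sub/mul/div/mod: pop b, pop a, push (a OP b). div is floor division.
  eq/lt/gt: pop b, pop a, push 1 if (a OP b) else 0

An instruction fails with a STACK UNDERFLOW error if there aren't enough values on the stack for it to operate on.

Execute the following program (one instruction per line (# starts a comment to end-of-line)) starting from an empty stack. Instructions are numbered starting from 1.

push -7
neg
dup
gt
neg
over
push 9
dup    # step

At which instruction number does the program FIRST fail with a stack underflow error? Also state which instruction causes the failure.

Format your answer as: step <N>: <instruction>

Step 1 ('push -7'): stack = [-7], depth = 1
Step 2 ('neg'): stack = [7], depth = 1
Step 3 ('dup'): stack = [7, 7], depth = 2
Step 4 ('gt'): stack = [0], depth = 1
Step 5 ('neg'): stack = [0], depth = 1
Step 6 ('over'): needs 2 value(s) but depth is 1 — STACK UNDERFLOW

Answer: step 6: over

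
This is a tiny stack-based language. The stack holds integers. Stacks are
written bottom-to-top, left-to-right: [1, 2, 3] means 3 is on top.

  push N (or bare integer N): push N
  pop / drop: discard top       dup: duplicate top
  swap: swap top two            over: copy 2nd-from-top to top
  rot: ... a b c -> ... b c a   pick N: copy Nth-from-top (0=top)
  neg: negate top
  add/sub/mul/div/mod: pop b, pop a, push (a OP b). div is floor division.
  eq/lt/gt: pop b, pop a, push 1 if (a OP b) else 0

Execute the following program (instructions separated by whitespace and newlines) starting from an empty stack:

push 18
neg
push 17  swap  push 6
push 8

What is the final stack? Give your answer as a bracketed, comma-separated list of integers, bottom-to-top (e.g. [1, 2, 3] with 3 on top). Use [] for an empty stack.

Answer: [17, -18, 6, 8]

Derivation:
After 'push 18': [18]
After 'neg': [-18]
After 'push 17': [-18, 17]
After 'swap': [17, -18]
After 'push 6': [17, -18, 6]
After 'push 8': [17, -18, 6, 8]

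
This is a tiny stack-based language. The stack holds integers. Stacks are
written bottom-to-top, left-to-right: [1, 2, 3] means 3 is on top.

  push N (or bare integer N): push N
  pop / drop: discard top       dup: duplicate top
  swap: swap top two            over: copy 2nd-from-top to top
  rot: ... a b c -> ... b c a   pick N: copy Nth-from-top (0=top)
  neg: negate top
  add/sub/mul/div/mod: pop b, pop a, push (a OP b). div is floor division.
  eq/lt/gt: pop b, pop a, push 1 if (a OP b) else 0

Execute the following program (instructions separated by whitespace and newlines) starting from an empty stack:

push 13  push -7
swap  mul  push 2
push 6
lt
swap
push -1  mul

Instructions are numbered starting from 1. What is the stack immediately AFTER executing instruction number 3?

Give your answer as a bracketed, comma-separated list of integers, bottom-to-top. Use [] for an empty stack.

Answer: [-7, 13]

Derivation:
Step 1 ('push 13'): [13]
Step 2 ('push -7'): [13, -7]
Step 3 ('swap'): [-7, 13]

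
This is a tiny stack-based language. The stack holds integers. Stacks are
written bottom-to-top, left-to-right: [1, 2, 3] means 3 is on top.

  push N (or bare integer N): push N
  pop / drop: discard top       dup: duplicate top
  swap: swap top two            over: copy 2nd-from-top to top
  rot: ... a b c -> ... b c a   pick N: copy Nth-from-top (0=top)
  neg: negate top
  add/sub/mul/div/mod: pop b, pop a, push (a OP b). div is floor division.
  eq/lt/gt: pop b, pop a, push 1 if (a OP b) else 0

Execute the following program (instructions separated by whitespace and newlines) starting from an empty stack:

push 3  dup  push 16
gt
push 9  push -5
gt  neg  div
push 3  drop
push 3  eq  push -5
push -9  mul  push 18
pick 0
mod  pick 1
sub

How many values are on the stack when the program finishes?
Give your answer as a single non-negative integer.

After 'push 3': stack = [3] (depth 1)
After 'dup': stack = [3, 3] (depth 2)
After 'push 16': stack = [3, 3, 16] (depth 3)
After 'gt': stack = [3, 0] (depth 2)
After 'push 9': stack = [3, 0, 9] (depth 3)
After 'push -5': stack = [3, 0, 9, -5] (depth 4)
After 'gt': stack = [3, 0, 1] (depth 3)
After 'neg': stack = [3, 0, -1] (depth 3)
After 'div': stack = [3, 0] (depth 2)
After 'push 3': stack = [3, 0, 3] (depth 3)
  ...
After 'push 3': stack = [3, 0, 3] (depth 3)
After 'eq': stack = [3, 0] (depth 2)
After 'push -5': stack = [3, 0, -5] (depth 3)
After 'push -9': stack = [3, 0, -5, -9] (depth 4)
After 'mul': stack = [3, 0, 45] (depth 3)
After 'push 18': stack = [3, 0, 45, 18] (depth 4)
After 'pick 0': stack = [3, 0, 45, 18, 18] (depth 5)
After 'mod': stack = [3, 0, 45, 0] (depth 4)
After 'pick 1': stack = [3, 0, 45, 0, 45] (depth 5)
After 'sub': stack = [3, 0, 45, -45] (depth 4)

Answer: 4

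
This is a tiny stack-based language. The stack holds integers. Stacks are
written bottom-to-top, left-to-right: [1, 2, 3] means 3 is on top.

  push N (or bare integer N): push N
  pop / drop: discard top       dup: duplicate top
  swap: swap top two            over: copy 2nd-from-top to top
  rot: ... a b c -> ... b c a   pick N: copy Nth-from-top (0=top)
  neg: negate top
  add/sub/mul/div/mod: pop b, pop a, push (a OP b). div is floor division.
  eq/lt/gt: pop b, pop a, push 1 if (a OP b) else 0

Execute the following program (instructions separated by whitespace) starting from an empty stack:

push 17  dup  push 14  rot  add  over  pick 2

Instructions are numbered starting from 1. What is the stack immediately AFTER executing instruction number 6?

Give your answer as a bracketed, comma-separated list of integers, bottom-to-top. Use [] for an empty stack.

Step 1 ('push 17'): [17]
Step 2 ('dup'): [17, 17]
Step 3 ('push 14'): [17, 17, 14]
Step 4 ('rot'): [17, 14, 17]
Step 5 ('add'): [17, 31]
Step 6 ('over'): [17, 31, 17]

Answer: [17, 31, 17]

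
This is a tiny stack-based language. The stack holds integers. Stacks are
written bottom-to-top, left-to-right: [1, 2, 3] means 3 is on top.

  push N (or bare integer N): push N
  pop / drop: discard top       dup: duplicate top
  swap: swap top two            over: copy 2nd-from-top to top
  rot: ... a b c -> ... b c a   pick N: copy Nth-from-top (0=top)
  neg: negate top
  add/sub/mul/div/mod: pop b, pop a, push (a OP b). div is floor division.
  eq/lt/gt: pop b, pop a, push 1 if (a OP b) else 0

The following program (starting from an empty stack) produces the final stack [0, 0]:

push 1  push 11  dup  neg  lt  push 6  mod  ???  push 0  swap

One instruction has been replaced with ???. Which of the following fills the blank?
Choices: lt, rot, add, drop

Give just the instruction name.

Stack before ???: [1, 0]
Stack after ???:  [0]
Checking each choice:
  lt: MATCH
  rot: stack underflow (need 3, have 2)
  add: produces [0, 1]
  drop: produces [0, 1]


Answer: lt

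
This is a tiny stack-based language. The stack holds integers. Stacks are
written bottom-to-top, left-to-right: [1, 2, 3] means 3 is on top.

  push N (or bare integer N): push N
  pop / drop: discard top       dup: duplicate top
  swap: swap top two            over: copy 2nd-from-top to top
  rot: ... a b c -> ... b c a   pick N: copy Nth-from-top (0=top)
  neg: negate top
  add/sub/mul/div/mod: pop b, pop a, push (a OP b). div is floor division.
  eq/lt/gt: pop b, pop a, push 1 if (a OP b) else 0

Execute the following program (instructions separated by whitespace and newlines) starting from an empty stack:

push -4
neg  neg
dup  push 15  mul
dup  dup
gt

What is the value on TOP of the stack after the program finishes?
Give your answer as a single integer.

Answer: 0

Derivation:
After 'push -4': [-4]
After 'neg': [4]
After 'neg': [-4]
After 'dup': [-4, -4]
After 'push 15': [-4, -4, 15]
After 'mul': [-4, -60]
After 'dup': [-4, -60, -60]
After 'dup': [-4, -60, -60, -60]
After 'gt': [-4, -60, 0]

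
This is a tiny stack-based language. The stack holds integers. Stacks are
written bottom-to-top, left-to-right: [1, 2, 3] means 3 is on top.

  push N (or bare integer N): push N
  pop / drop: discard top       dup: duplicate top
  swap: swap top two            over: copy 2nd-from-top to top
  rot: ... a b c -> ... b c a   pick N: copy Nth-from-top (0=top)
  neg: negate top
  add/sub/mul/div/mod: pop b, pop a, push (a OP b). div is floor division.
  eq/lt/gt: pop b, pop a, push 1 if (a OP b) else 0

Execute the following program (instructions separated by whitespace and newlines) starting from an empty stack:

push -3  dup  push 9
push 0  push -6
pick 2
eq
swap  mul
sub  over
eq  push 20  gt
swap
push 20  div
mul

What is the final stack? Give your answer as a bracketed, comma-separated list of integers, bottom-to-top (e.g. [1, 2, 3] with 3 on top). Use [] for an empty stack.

After 'push -3': [-3]
After 'dup': [-3, -3]
After 'push 9': [-3, -3, 9]
After 'push 0': [-3, -3, 9, 0]
After 'push -6': [-3, -3, 9, 0, -6]
After 'pick 2': [-3, -3, 9, 0, -6, 9]
After 'eq': [-3, -3, 9, 0, 0]
After 'swap': [-3, -3, 9, 0, 0]
After 'mul': [-3, -3, 9, 0]
After 'sub': [-3, -3, 9]
After 'over': [-3, -3, 9, -3]
After 'eq': [-3, -3, 0]
After 'push 20': [-3, -3, 0, 20]
After 'gt': [-3, -3, 0]
After 'swap': [-3, 0, -3]
After 'push 20': [-3, 0, -3, 20]
After 'div': [-3, 0, -1]
After 'mul': [-3, 0]

Answer: [-3, 0]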